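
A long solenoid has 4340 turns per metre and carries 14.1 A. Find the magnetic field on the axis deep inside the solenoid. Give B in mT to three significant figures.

B ≈ 76.9 mT

Inside a long solenoid, B = μ₀nI with n = 4340 turns/m.
B = 4π×10⁻⁷ × 4340 × 14.1 = 7.69×10⁻² T.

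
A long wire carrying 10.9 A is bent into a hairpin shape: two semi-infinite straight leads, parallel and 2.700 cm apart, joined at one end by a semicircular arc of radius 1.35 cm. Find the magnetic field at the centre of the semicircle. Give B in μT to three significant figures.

The semicircular arc contributes B_arc = μ₀I·π/(4πR) = μ₀I/(4R) = 2.54×10⁻⁴ T.
Each semi-infinite lead is at perpendicular distance R = 0.0135 m from the centre, with the perpendicular foot at its near end, so it contributes μ₀I/(4πR); both point the same way, together 1.61×10⁻⁴ T.
Arc and leads all point the same direction: B = 2.54×10⁻⁴ + 1.61×10⁻⁴ = 4.15×10⁻⁴ T.

B ≈ 415 μT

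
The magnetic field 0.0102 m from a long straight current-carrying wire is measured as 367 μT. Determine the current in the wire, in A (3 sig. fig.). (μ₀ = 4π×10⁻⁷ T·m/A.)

I ≈ 18.7 A

For a long straight wire B = μ₀I/(2πd), so I = 2πdB/μ₀.
I = 2π × 0.0102 × 3.67×10⁻⁴ / (4π×10⁻⁷) = 18.7 A.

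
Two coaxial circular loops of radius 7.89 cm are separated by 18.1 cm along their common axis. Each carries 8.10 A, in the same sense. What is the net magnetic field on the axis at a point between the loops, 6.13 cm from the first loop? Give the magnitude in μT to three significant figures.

Each loop contributes B = μ₀IR²/[2(R²+z²)^(3/2)] on the axis, with z measured from that loop.
Loop 1 (z = 0.0613 m): B₁ = 3.18×10⁻⁵ T. Loop 2 (z = 0.1197 m): B₂ = 1.08×10⁻⁵ T.
The fields add: B = B₁ + B₂ = 4.25×10⁻⁵ T.

B ≈ 42.5 μT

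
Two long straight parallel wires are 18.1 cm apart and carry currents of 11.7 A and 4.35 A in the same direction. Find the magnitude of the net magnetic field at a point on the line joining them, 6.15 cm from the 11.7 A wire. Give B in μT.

B ≈ 30.8 μT

Each long wire gives B = μ₀I/(2πd). Distances are d₁ = 0.0615 m and d₂ = 0.1195 m.
B₁ = 3.80×10⁻⁵ T, B₂ = 7.28×10⁻⁶ T.
Between parallel currents the two contributions point in opposite directions, so they subtract. B = |B₁ − B₂| = |3.80×10⁻⁵ − 7.28×10⁻⁶| = 3.08×10⁻⁵ T.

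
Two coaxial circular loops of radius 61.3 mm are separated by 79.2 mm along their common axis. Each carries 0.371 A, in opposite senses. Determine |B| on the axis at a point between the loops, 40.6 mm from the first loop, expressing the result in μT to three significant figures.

B ≈ 0.101 μT

Each loop contributes B = μ₀IR²/[2(R²+z²)^(3/2)] on the axis, with z measured from that loop.
Loop 1 (z = 0.0406 m): B₁ = 2.20×10⁻⁶ T. Loop 2 (z = 0.0386 m): B₂ = 2.30×10⁻⁶ T.
The fields oppose: B = |B₁ − B₂| = 1.01×10⁻⁷ T.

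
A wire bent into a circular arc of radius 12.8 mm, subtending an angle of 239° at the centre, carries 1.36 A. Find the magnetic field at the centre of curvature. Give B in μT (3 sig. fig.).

B ≈ 44.3 μT

The Biot–Savart field of a circular arc at its centre is B = μ₀Iφ/(4πR), with φ = 4.171 rad.
B = (4π×10⁻⁷ × 1.36 × 4.171) / (4π × 0.0128) = 4.43×10⁻⁵ T.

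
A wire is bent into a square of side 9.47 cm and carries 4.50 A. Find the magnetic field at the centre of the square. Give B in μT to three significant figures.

B ≈ 53.8 μT

Each side is a finite straight segment at perpendicular distance d = a/(2 tan(π/4)) = 0.04735 m from the centre, with end-angles ±π/4.
One side contributes B₁ = (μ₀I/4πd)·2 sin(π/4) = 1.34×10⁻⁵ T.
All 4 sides add in the same direction: B = 4 × 1.34×10⁻⁵ = 5.38×10⁻⁵ T.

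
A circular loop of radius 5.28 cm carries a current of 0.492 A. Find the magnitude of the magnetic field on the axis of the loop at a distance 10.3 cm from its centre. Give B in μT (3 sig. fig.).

B ≈ 0.556 μT

On the axis of a circular loop, B = μ₀IR² / [2(R²+z²)^(3/2)].
R² + z² = (0.0528)² + (0.103)² = 0.0134 m², and (R²+z²)^(3/2) = 1.55×10⁻³ m³.
B = (4π×10⁻⁷ × 0.492 × 0.002788) / (2 × 1.55×10⁻³) = 5.56×10⁻⁷ T.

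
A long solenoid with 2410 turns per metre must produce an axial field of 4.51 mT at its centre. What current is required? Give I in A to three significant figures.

I ≈ 1.49 A

Inside a long solenoid B = μ₀nI with n = 2410 m⁻¹, so I = B/(μ₀n).
I = 4.51×10⁻³ / (4π×10⁻⁷ × 2410) = 1.49 A.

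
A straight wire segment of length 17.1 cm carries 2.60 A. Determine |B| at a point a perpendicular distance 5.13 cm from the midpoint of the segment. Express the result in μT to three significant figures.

B ≈ 8.69 μT

For a finite straight segment, B = (μ₀I/4πd)(sinθ₁ + sinθ₂), where θ₁, θ₂ are the angles from the perpendicular to each end.
The perpendicular from the point meets the wire at its midpoint, so each end is L/2 = 0.0855 m away along the wire.
sinθ₁ = 0.0855/√(0.0855²+0.0513²) = 0.8575; sinθ₂ = 0.0855/√(0.0855²+0.0513²) = 0.8575.
B = (4π×10⁻⁷ × 2.60) / (4π × 0.0513) × (0.8575 + 0.8575) = 8.69×10⁻⁶ T.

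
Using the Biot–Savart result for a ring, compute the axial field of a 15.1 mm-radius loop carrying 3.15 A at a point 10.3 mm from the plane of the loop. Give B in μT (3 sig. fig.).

B ≈ 73.9 μT

On the axis of a circular loop, B = μ₀IR² / [2(R²+z²)^(3/2)].
R² + z² = (0.0151)² + (0.0103)² = 0.0003341 m², and (R²+z²)^(3/2) = 6.11×10⁻⁶ m³.
B = (4π×10⁻⁷ × 3.15 × 0.000228) / (2 × 6.11×10⁻⁶) = 7.39×10⁻⁵ T.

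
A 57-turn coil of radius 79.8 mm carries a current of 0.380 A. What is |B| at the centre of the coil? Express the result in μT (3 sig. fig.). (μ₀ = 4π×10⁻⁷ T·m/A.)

For an N-turn flat coil, B = Nμ₀I/(2R) with R = 0.0798 m.
B = 57 × 2.99×10⁻⁶ T = 1.71×10⁻⁴ T.

B ≈ 171 μT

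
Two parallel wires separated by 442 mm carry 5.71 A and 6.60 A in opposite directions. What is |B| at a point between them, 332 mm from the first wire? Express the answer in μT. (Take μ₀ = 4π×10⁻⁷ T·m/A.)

Each long wire gives B = μ₀I/(2πd). Distances are d₁ = 0.332 m and d₂ = 0.11 m.
B₁ = 3.44×10⁻⁶ T, B₂ = 1.20×10⁻⁵ T.
Between antiparallel currents both contributions point the same way, so they add. B = B₁ + B₂ = 3.44×10⁻⁶ + 1.20×10⁻⁵ = 1.54×10⁻⁵ T.

B ≈ 15.4 μT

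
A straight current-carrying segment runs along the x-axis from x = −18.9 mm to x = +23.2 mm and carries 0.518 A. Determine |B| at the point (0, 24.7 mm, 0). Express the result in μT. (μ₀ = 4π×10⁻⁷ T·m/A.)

B ≈ 2.71 μT

For a finite straight segment, B = (μ₀I/4πd)(sinθ₁ + sinθ₂), where θ₁, θ₂ are the angles from the perpendicular to each end.
The perpendicular distance is d = 0.0247 m; the end-offsets along the wire are a = 0.0189 m and b = 0.0232 m.
sinθ₁ = 0.0189/√(0.0189²+0.0247²) = 0.6077; sinθ₂ = 0.0232/√(0.0232²+0.0247²) = 0.6846.
B = (4π×10⁻⁷ × 0.518) / (4π × 0.0247) × (0.6077 + 0.6846) = 2.71×10⁻⁶ T.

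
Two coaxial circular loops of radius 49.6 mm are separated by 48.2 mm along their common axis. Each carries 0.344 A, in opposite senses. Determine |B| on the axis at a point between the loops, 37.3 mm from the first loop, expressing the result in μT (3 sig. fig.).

B ≈ 1.84 μT

Each loop contributes B = μ₀IR²/[2(R²+z²)^(3/2)] on the axis, with z measured from that loop.
Loop 1 (z = 0.0373 m): B₁ = 2.22×10⁻⁶ T. Loop 2 (z = 0.0109 m): B₂ = 4.06×10⁻⁶ T.
The fields oppose: B = |B₁ − B₂| = 1.84×10⁻⁶ T.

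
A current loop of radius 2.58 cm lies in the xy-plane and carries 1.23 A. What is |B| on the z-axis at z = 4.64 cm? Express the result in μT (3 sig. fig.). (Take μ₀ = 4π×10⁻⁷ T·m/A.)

On the axis of a circular loop, B = μ₀IR² / [2(R²+z²)^(3/2)].
R² + z² = (0.0258)² + (0.0464)² = 0.002819 m², and (R²+z²)^(3/2) = 1.50×10⁻⁴ m³.
B = (4π×10⁻⁷ × 1.23 × 0.0006656) / (2 × 1.50×10⁻⁴) = 3.44×10⁻⁶ T.

B ≈ 3.44 μT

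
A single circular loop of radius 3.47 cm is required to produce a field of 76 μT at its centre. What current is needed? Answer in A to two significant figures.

At the centre of a circular loop B = μ₀I/(2R), so I = 2RB/μ₀.
With R = 0.0347 m, I = 2 × 0.0347 × 7.60×10⁻⁵ / (4π×10⁻⁷) = 4.20 A.

I ≈ 4.2 A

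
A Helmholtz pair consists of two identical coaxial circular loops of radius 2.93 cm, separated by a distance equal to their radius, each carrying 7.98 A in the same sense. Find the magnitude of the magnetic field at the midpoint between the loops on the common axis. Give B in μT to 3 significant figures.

Each loop contributes B = μ₀IR²/[2(R²+z²)^(3/2)] on the axis, with z measured from that loop.
Loop 1 (z = 0.01465 m): B₁ = 1.22×10⁻⁴ T. Loop 2 (z = 0.01465 m): B₂ = 1.22×10⁻⁴ T.
The fields add: B = B₁ + B₂ = 2.45×10⁻⁴ T.

B ≈ 245 μT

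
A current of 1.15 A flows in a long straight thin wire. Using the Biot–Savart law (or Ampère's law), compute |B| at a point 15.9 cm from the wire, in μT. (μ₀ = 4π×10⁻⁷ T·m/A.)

B ≈ 1.45 μT

For an infinitely long straight wire, B = μ₀I/(2πd).
B = (4π×10⁻⁷ × 1.15) / (2π × 0.159) = 1.45×10⁻⁶ T.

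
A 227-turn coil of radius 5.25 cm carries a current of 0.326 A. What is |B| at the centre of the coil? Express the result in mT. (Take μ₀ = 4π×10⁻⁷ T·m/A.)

For an N-turn flat coil, B = Nμ₀I/(2R) with R = 0.0525 m.
B = 227 × 3.90×10⁻⁶ T = 8.86×10⁻⁴ T.

B ≈ 0.886 mT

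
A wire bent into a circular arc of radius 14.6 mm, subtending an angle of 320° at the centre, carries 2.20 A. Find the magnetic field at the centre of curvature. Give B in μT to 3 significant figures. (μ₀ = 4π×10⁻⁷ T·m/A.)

The Biot–Savart field of a circular arc at its centre is B = μ₀Iφ/(4πR), with φ = 5.585 rad.
B = (4π×10⁻⁷ × 2.20 × 5.585) / (4π × 0.0146) = 8.42×10⁻⁵ T.

B ≈ 84.2 μT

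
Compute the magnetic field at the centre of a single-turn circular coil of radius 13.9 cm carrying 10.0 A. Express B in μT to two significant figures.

At the centre of a circular loop the Biot–Savart law gives B = μ₀I/(2R).
B = (4π×10⁻⁷ × 10.0) / (2 × 0.139) = 4.52×10⁻⁵ T.

B ≈ 45 μT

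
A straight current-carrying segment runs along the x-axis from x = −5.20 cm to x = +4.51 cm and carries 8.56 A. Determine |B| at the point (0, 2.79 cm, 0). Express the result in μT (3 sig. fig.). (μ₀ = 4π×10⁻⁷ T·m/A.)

For a finite straight segment, B = (μ₀I/4πd)(sinθ₁ + sinθ₂), where θ₁, θ₂ are the angles from the perpendicular to each end.
The perpendicular distance is d = 0.0279 m; the end-offsets along the wire are a = 0.052 m and b = 0.0451 m.
sinθ₁ = 0.052/√(0.052²+0.0279²) = 0.8812; sinθ₂ = 0.0451/√(0.0451²+0.0279²) = 0.8504.
B = (4π×10⁻⁷ × 8.56) / (4π × 0.0279) × (0.8812 + 0.8504) = 5.31×10⁻⁵ T.

B ≈ 53.1 μT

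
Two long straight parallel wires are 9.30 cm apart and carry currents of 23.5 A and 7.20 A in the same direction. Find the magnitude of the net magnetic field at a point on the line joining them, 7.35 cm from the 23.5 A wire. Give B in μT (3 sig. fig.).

Each long wire gives B = μ₀I/(2πd). Distances are d₁ = 0.0735 m and d₂ = 0.0195 m.
B₁ = 6.39×10⁻⁵ T, B₂ = 7.38×10⁻⁵ T.
Between parallel currents the two contributions point in opposite directions, so they subtract. B = |B₁ − B₂| = |6.39×10⁻⁵ − 7.38×10⁻⁵| = 9.90×10⁻⁶ T.

B ≈ 9.90 μT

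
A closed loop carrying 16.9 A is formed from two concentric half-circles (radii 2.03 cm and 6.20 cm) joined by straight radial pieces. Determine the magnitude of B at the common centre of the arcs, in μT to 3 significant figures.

B ≈ 176 μT

The radial connectors point toward the centre, so dl × r̂ = 0 and they contribute nothing.
Each semicircle gives μ₀I/(4R): inner arc 2.62×10⁻⁴ T, outer arc 8.56×10⁻⁵ T.
The two arcs carry current in opposite angular senses, so their fields oppose: B = |2.62×10⁻⁴ − 8.56×10⁻⁵| = 1.76×10⁻⁴ T.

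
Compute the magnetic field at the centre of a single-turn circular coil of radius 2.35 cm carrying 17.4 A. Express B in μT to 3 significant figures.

At the centre of a circular loop the Biot–Savart law gives B = μ₀I/(2R).
B = (4π×10⁻⁷ × 17.4) / (2 × 0.0235) = 4.65×10⁻⁴ T.

B ≈ 465 μT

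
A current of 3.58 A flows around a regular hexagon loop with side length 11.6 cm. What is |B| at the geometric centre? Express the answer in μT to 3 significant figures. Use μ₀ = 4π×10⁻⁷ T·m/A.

Each side is a finite straight segment at perpendicular distance d = a/(2 tan(π/6)) = 0.1005 m from the centre, with end-angles ±π/6.
One side contributes B₁ = (μ₀I/4πd)·2 sin(π/6) = 3.56×10⁻⁶ T.
All 6 sides add in the same direction: B = 6 × 3.56×10⁻⁶ = 2.14×10⁻⁵ T.

B ≈ 21.4 μT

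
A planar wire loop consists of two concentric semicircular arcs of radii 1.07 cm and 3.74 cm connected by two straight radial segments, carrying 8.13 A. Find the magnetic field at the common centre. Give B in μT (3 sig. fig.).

B ≈ 170 μT

The radial connectors point toward the centre, so dl × r̂ = 0 and they contribute nothing.
Each semicircle gives μ₀I/(4R): inner arc 2.39×10⁻⁴ T, outer arc 6.83×10⁻⁵ T.
The two arcs carry current in opposite angular senses, so their fields oppose: B = |2.39×10⁻⁴ − 6.83×10⁻⁵| = 1.70×10⁻⁴ T.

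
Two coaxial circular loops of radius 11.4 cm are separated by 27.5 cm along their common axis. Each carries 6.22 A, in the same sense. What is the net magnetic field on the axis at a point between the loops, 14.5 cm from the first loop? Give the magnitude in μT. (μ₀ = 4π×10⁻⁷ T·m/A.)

B ≈ 17.9 μT

Each loop contributes B = μ₀IR²/[2(R²+z²)^(3/2)] on the axis, with z measured from that loop.
Loop 1 (z = 0.145 m): B₁ = 8.09×10⁻⁶ T. Loop 2 (z = 0.13 m): B₂ = 9.83×10⁻⁶ T.
The fields add: B = B₁ + B₂ = 1.79×10⁻⁵ T.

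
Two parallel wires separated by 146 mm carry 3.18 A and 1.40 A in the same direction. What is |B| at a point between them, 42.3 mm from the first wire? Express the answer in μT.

Each long wire gives B = μ₀I/(2πd). Distances are d₁ = 0.0423 m and d₂ = 0.1037 m.
B₁ = 1.50×10⁻⁵ T, B₂ = 2.70×10⁻⁶ T.
Between parallel currents the two contributions point in opposite directions, so they subtract. B = |B₁ − B₂| = |1.50×10⁻⁵ − 2.70×10⁻⁶| = 1.23×10⁻⁵ T.

B ≈ 12.3 μT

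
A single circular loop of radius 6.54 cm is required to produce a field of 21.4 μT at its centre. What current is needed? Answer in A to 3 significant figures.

At the centre of a circular loop B = μ₀I/(2R), so I = 2RB/μ₀.
With R = 0.0654 m, I = 2 × 0.0654 × 2.14×10⁻⁵ / (4π×10⁻⁷) = 2.23 A.

I ≈ 2.23 A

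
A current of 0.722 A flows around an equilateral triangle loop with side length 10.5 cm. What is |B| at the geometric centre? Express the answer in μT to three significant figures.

B ≈ 12.4 μT

Each side is a finite straight segment at perpendicular distance d = a/(2 tan(π/3)) = 0.03031 m from the centre, with end-angles ±π/3.
One side contributes B₁ = (μ₀I/4πd)·2 sin(π/3) = 4.13×10⁻⁶ T.
All 3 sides add in the same direction: B = 3 × 4.13×10⁻⁶ = 1.24×10⁻⁵ T.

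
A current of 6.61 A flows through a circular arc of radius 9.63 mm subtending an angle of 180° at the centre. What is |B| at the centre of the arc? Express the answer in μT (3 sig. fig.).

The Biot–Savart field of a circular arc at its centre is B = μ₀Iφ/(4πR), with φ = 3.142 rad.
B = (4π×10⁻⁷ × 6.61 × 3.142) / (4π × 0.00963) = 2.16×10⁻⁴ T.

B ≈ 216 μT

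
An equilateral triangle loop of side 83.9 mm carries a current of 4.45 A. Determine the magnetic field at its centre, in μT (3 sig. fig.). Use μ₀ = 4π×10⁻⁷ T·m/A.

B ≈ 95.5 μT

Each side is a finite straight segment at perpendicular distance d = a/(2 tan(π/3)) = 0.02422 m from the centre, with end-angles ±π/3.
One side contributes B₁ = (μ₀I/4πd)·2 sin(π/3) = 3.18×10⁻⁵ T.
All 3 sides add in the same direction: B = 3 × 3.18×10⁻⁵ = 9.55×10⁻⁵ T.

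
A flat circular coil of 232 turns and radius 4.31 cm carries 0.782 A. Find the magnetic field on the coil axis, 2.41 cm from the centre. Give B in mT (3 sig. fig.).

For an N-turn flat coil, B = Nμ₀IR²/[2(R²+z²)^(3/2)] with R = 0.0431 m, z = 0.0241 m.
B = 232 × 7.58×10⁻⁶ T = 1.76×10⁻³ T.

B ≈ 1.76 mT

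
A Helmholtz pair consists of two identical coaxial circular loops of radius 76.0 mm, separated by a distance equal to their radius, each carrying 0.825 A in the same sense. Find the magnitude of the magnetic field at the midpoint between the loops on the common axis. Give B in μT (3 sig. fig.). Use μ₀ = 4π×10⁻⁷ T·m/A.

B ≈ 9.76 μT

Each loop contributes B = μ₀IR²/[2(R²+z²)^(3/2)] on the axis, with z measured from that loop.
Loop 1 (z = 0.038 m): B₁ = 4.88×10⁻⁶ T. Loop 2 (z = 0.038 m): B₂ = 4.88×10⁻⁶ T.
The fields add: B = B₁ + B₂ = 9.76×10⁻⁶ T.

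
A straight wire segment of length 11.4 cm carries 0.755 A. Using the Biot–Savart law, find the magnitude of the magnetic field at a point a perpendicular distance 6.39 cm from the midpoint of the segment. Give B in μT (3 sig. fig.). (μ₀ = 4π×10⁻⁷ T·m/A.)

B ≈ 1.57 μT

For a finite straight segment, B = (μ₀I/4πd)(sinθ₁ + sinθ₂), where θ₁, θ₂ are the angles from the perpendicular to each end.
The perpendicular from the point meets the wire at its midpoint, so each end is L/2 = 0.057 m away along the wire.
sinθ₁ = 0.057/√(0.057²+0.0639²) = 0.6657; sinθ₂ = 0.057/√(0.057²+0.0639²) = 0.6657.
B = (4π×10⁻⁷ × 0.755) / (4π × 0.0639) × (0.6657 + 0.6657) = 1.57×10⁻⁶ T.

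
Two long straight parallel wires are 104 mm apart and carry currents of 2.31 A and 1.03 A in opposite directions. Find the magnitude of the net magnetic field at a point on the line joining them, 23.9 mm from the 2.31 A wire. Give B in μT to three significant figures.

B ≈ 21.9 μT

Each long wire gives B = μ₀I/(2πd). Distances are d₁ = 0.0239 m and d₂ = 0.0801 m.
B₁ = 1.93×10⁻⁵ T, B₂ = 2.57×10⁻⁶ T.
Between antiparallel currents both contributions point the same way, so they add. B = B₁ + B₂ = 1.93×10⁻⁵ + 2.57×10⁻⁶ = 2.19×10⁻⁵ T.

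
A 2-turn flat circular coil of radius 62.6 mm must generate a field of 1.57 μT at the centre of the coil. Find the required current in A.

I ≈ 0.0782 A

For an N-turn coil, B = Nμ₀I/(2R) with R = 0.0626 m, so I = 2RB/(Nμ₀) = 2 × 0.0626 × 1.57×10⁻⁶ / (2 × 4π×10⁻⁷) = 7.82×10⁻² A.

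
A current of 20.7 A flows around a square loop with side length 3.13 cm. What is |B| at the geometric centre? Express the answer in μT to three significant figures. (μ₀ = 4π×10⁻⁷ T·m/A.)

B ≈ 748 μT

Each side is a finite straight segment at perpendicular distance d = a/(2 tan(π/4)) = 0.01565 m from the centre, with end-angles ±π/4.
One side contributes B₁ = (μ₀I/4πd)·2 sin(π/4) = 1.87×10⁻⁴ T.
All 4 sides add in the same direction: B = 4 × 1.87×10⁻⁴ = 7.48×10⁻⁴ T.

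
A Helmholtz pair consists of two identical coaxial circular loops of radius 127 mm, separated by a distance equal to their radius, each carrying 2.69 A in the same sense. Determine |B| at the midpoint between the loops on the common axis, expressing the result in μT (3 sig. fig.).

Each loop contributes B = μ₀IR²/[2(R²+z²)^(3/2)] on the axis, with z measured from that loop.
Loop 1 (z = 0.0635 m): B₁ = 9.52×10⁻⁶ T. Loop 2 (z = 0.0635 m): B₂ = 9.52×10⁻⁶ T.
The fields add: B = B₁ + B₂ = 1.90×10⁻⁵ T.

B ≈ 19.0 μT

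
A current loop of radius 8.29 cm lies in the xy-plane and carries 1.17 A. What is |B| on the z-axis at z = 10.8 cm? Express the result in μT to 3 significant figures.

On the axis of a circular loop, B = μ₀IR² / [2(R²+z²)^(3/2)].
R² + z² = (0.0829)² + (0.108)² = 0.01854 m², and (R²+z²)^(3/2) = 2.52×10⁻³ m³.
B = (4π×10⁻⁷ × 1.17 × 0.006872) / (2 × 2.52×10⁻³) = 2.00×10⁻⁶ T.

B ≈ 2.00 μT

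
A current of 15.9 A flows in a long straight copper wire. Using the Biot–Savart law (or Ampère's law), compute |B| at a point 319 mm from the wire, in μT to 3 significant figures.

B ≈ 9.97 μT

For an infinitely long straight wire, B = μ₀I/(2πd).
B = (4π×10⁻⁷ × 15.9) / (2π × 0.319) = 9.97×10⁻⁶ T.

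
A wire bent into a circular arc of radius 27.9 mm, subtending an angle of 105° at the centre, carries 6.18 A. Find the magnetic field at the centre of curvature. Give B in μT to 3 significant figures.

The Biot–Savart field of a circular arc at its centre is B = μ₀Iφ/(4πR), with φ = 1.833 rad.
B = (4π×10⁻⁷ × 6.18 × 1.833) / (4π × 0.0279) = 4.06×10⁻⁵ T.

B ≈ 40.6 μT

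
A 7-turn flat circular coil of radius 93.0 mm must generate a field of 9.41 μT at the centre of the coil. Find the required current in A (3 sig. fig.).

For an N-turn coil, B = Nμ₀I/(2R) with R = 0.093 m, so I = 2RB/(Nμ₀) = 2 × 0.093 × 9.41×10⁻⁶ / (7 × 4π×10⁻⁷) = 0.199 A.

I ≈ 0.199 A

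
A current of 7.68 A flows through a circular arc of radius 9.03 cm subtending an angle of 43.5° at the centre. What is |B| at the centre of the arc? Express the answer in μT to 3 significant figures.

The Biot–Savart field of a circular arc at its centre is B = μ₀Iφ/(4πR), with φ = 0.7592 rad.
B = (4π×10⁻⁷ × 7.68 × 0.7592) / (4π × 0.0903) = 6.46×10⁻⁶ T.

B ≈ 6.46 μT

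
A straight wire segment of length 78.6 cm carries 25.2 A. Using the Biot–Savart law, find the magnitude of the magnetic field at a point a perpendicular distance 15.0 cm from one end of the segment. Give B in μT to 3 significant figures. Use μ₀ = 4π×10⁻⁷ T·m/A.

B ≈ 16.5 μT

For a finite straight segment, B = (μ₀I/4πd)(sinθ₁ + sinθ₂), where θ₁, θ₂ are the angles from the perpendicular to each end.
The perpendicular foot is at one end, so the two end-offsets along the wire are 0 and L = 0.786 m.
sinθ₁ = 0/√(0²+0.15²) = 0.0000; sinθ₂ = 0.786/√(0.786²+0.15²) = 0.9823.
B = (4π×10⁻⁷ × 25.2) / (4π × 0.15) × (0.0000 + 0.9823) = 1.65×10⁻⁵ T.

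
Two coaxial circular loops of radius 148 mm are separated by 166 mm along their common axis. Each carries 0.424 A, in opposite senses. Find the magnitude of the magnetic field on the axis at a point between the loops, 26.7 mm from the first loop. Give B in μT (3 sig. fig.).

Each loop contributes B = μ₀IR²/[2(R²+z²)^(3/2)] on the axis, with z measured from that loop.
Loop 1 (z = 0.0267 m): B₁ = 1.72×10⁻⁶ T. Loop 2 (z = 0.1393 m): B₂ = 6.95×10⁻⁷ T.
The fields oppose: B = |B₁ − B₂| = 1.02×10⁻⁶ T.

B ≈ 1.02 μT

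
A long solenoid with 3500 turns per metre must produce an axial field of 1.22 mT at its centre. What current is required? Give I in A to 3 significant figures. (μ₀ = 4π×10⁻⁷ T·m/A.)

Inside a long solenoid B = μ₀nI with n = 3500 m⁻¹, so I = B/(μ₀n).
I = 1.22×10⁻³ / (4π×10⁻⁷ × 3500) = 0.277 A.

I ≈ 0.277 A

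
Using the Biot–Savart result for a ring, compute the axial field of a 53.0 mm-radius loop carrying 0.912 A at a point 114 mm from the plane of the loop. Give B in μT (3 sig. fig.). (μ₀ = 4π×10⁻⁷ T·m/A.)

B ≈ 0.810 μT

On the axis of a circular loop, B = μ₀IR² / [2(R²+z²)^(3/2)].
R² + z² = (0.053)² + (0.114)² = 0.0158 m², and (R²+z²)^(3/2) = 1.99×10⁻³ m³.
B = (4π×10⁻⁷ × 0.912 × 0.002809) / (2 × 1.99×10⁻³) = 8.10×10⁻⁷ T.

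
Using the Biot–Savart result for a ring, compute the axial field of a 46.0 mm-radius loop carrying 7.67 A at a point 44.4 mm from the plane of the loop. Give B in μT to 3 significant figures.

B ≈ 39.0 μT

On the axis of a circular loop, B = μ₀IR² / [2(R²+z²)^(3/2)].
R² + z² = (0.046)² + (0.0444)² = 0.004087 m², and (R²+z²)^(3/2) = 2.61×10⁻⁴ m³.
B = (4π×10⁻⁷ × 7.67 × 0.002116) / (2 × 2.61×10⁻⁴) = 3.90×10⁻⁵ T.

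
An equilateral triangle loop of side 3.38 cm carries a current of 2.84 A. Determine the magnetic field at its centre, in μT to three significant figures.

B ≈ 151 μT

Each side is a finite straight segment at perpendicular distance d = a/(2 tan(π/3)) = 0.009757 m from the centre, with end-angles ±π/3.
One side contributes B₁ = (μ₀I/4πd)·2 sin(π/3) = 5.04×10⁻⁵ T.
All 3 sides add in the same direction: B = 3 × 5.04×10⁻⁵ = 1.51×10⁻⁴ T.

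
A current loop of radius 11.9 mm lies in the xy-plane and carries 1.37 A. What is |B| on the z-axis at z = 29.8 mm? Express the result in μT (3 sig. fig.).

On the axis of a circular loop, B = μ₀IR² / [2(R²+z²)^(3/2)].
R² + z² = (0.0119)² + (0.0298)² = 0.00103 m², and (R²+z²)^(3/2) = 3.30×10⁻⁵ m³.
B = (4π×10⁻⁷ × 1.37 × 0.0001416) / (2 × 3.30×10⁻⁵) = 3.69×10⁻⁶ T.

B ≈ 3.69 μT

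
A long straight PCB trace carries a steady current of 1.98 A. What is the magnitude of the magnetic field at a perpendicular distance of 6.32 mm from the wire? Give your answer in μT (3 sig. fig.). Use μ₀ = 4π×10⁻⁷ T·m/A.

B ≈ 62.7 μT

For an infinitely long straight wire, B = μ₀I/(2πd).
B = (4π×10⁻⁷ × 1.98) / (2π × 0.00632) = 6.27×10⁻⁵ T.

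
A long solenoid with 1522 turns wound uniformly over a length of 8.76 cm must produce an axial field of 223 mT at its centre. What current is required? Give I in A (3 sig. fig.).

I ≈ 10.2 A

Inside a long solenoid B = μ₀nI with n = 1.737×10⁴ m⁻¹, so I = B/(μ₀n).
I = 0.223 / (4π×10⁻⁷ × 1.737×10⁴) = 10.2 A.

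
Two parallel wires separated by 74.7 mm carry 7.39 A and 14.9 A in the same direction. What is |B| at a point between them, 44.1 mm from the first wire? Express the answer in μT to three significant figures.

Each long wire gives B = μ₀I/(2πd). Distances are d₁ = 0.0441 m and d₂ = 0.0306 m.
B₁ = 3.35×10⁻⁵ T, B₂ = 9.74×10⁻⁵ T.
Between parallel currents the two contributions point in opposite directions, so they subtract. B = |B₁ − B₂| = |3.35×10⁻⁵ − 9.74×10⁻⁵| = 6.39×10⁻⁵ T.

B ≈ 63.9 μT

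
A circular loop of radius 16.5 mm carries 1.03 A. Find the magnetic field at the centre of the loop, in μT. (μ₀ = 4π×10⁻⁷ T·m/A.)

At the centre of a circular loop the Biot–Savart law gives B = μ₀I/(2R).
B = (4π×10⁻⁷ × 1.03) / (2 × 0.0165) = 3.92×10⁻⁵ T.

B ≈ 39.2 μT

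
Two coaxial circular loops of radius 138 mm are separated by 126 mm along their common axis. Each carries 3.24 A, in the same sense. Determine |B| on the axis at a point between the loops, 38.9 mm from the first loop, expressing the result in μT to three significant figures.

Each loop contributes B = μ₀IR²/[2(R²+z²)^(3/2)] on the axis, with z measured from that loop.
Loop 1 (z = 0.0389 m): B₁ = 1.32×10⁻⁵ T. Loop 2 (z = 0.0871 m): B₂ = 8.92×10⁻⁶ T.
The fields add: B = B₁ + B₂ = 2.21×10⁻⁵ T.

B ≈ 22.1 μT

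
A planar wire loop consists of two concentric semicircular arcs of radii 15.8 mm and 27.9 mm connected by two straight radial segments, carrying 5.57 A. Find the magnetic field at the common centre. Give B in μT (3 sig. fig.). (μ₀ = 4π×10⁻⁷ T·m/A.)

The radial connectors point toward the centre, so dl × r̂ = 0 and they contribute nothing.
Each semicircle gives μ₀I/(4R): inner arc 1.11×10⁻⁴ T, outer arc 6.27×10⁻⁵ T.
The two arcs carry current in opposite angular senses, so their fields oppose: B = |1.11×10⁻⁴ − 6.27×10⁻⁵| = 4.80×10⁻⁵ T.

B ≈ 48.0 μT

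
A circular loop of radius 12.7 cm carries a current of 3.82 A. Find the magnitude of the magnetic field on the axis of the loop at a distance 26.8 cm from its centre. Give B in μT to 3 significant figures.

On the axis of a circular loop, B = μ₀IR² / [2(R²+z²)^(3/2)].
R² + z² = (0.127)² + (0.268)² = 0.08795 m², and (R²+z²)^(3/2) = 2.61×10⁻² m³.
B = (4π×10⁻⁷ × 3.82 × 0.01613) / (2 × 2.61×10⁻²) = 1.48×10⁻⁶ T.

B ≈ 1.48 μT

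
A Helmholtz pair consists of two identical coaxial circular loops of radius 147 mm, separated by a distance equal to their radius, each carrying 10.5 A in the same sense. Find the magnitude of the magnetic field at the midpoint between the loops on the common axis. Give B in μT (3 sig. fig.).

B ≈ 64.2 μT

Each loop contributes B = μ₀IR²/[2(R²+z²)^(3/2)] on the axis, with z measured from that loop.
Loop 1 (z = 0.0735 m): B₁ = 3.21×10⁻⁵ T. Loop 2 (z = 0.0735 m): B₂ = 3.21×10⁻⁵ T.
The fields add: B = B₁ + B₂ = 6.42×10⁻⁵ T.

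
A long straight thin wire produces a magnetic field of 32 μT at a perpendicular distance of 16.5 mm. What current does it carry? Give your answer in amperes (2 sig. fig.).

I ≈ 2.6 A

For a long straight wire B = μ₀I/(2πd), so I = 2πdB/μ₀.
I = 2π × 0.0165 × 3.20×10⁻⁵ / (4π×10⁻⁷) = 2.64 A.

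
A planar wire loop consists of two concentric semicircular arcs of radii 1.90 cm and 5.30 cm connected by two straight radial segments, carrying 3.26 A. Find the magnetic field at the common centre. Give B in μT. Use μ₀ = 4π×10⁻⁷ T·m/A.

The radial connectors point toward the centre, so dl × r̂ = 0 and they contribute nothing.
Each semicircle gives μ₀I/(4R): inner arc 5.39×10⁻⁵ T, outer arc 1.93×10⁻⁵ T.
The two arcs carry current in opposite angular senses, so their fields oppose: B = |5.39×10⁻⁵ − 1.93×10⁻⁵| = 3.46×10⁻⁵ T.

B ≈ 34.6 μT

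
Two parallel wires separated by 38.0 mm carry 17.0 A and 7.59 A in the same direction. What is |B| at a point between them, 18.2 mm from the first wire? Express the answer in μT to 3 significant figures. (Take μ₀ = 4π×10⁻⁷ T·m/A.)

B ≈ 110 μT

Each long wire gives B = μ₀I/(2πd). Distances are d₁ = 0.0182 m and d₂ = 0.0198 m.
B₁ = 1.87×10⁻⁴ T, B₂ = 7.67×10⁻⁵ T.
Between parallel currents the two contributions point in opposite directions, so they subtract. B = |B₁ − B₂| = |1.87×10⁻⁴ − 7.67×10⁻⁵| = 1.10×10⁻⁴ T.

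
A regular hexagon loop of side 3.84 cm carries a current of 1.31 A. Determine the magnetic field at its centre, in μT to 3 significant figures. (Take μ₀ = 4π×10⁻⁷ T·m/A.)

B ≈ 23.6 μT

Each side is a finite straight segment at perpendicular distance d = a/(2 tan(π/6)) = 0.03326 m from the centre, with end-angles ±π/6.
One side contributes B₁ = (μ₀I/4πd)·2 sin(π/6) = 3.94×10⁻⁶ T.
All 6 sides add in the same direction: B = 6 × 3.94×10⁻⁶ = 2.36×10⁻⁵ T.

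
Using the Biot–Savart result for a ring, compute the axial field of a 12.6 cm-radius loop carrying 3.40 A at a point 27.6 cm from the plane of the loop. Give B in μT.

B ≈ 1.21 μT

On the axis of a circular loop, B = μ₀IR² / [2(R²+z²)^(3/2)].
R² + z² = (0.126)² + (0.276)² = 0.09205 m², and (R²+z²)^(3/2) = 2.79×10⁻² m³.
B = (4π×10⁻⁷ × 3.40 × 0.01588) / (2 × 2.79×10⁻²) = 1.21×10⁻⁶ T.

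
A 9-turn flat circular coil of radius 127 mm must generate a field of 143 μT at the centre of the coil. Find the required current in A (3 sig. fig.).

For an N-turn coil, B = Nμ₀I/(2R) with R = 0.127 m, so I = 2RB/(Nμ₀) = 2 × 0.127 × 1.43×10⁻⁴ / (9 × 4π×10⁻⁷) = 3.21 A.

I ≈ 3.21 A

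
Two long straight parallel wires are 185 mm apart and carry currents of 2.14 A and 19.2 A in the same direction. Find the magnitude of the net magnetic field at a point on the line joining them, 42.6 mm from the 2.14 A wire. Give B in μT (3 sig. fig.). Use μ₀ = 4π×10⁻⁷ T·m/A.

B ≈ 16.9 μT

Each long wire gives B = μ₀I/(2πd). Distances are d₁ = 0.0426 m and d₂ = 0.1424 m.
B₁ = 1.00×10⁻⁵ T, B₂ = 2.70×10⁻⁵ T.
Between parallel currents the two contributions point in opposite directions, so they subtract. B = |B₁ − B₂| = |1.00×10⁻⁵ − 2.70×10⁻⁵| = 1.69×10⁻⁵ T.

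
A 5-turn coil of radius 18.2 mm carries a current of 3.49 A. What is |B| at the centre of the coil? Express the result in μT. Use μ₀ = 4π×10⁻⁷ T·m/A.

B ≈ 602 μT

For an N-turn flat coil, B = Nμ₀I/(2R) with R = 0.0182 m.
B = 5 × 1.20×10⁻⁴ T = 6.02×10⁻⁴ T.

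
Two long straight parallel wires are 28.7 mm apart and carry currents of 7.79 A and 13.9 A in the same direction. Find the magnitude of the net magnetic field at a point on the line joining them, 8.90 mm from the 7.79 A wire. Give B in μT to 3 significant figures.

Each long wire gives B = μ₀I/(2πd). Distances are d₁ = 0.0089 m and d₂ = 0.0198 m.
B₁ = 1.75×10⁻⁴ T, B₂ = 1.40×10⁻⁴ T.
Between parallel currents the two contributions point in opposite directions, so they subtract. B = |B₁ − B₂| = |1.75×10⁻⁴ − 1.40×10⁻⁴| = 3.47×10⁻⁵ T.

B ≈ 34.7 μT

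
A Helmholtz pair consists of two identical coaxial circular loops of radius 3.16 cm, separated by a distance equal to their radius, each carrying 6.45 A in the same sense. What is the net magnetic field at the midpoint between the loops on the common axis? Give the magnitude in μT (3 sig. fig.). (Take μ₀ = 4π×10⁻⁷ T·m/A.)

B ≈ 184 μT

Each loop contributes B = μ₀IR²/[2(R²+z²)^(3/2)] on the axis, with z measured from that loop.
Loop 1 (z = 0.0158 m): B₁ = 9.18×10⁻⁵ T. Loop 2 (z = 0.0158 m): B₂ = 9.18×10⁻⁵ T.
The fields add: B = B₁ + B₂ = 1.84×10⁻⁴ T.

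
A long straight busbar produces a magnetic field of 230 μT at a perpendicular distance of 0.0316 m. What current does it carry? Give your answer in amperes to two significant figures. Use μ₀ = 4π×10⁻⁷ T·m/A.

I ≈ 36 A

For a long straight wire B = μ₀I/(2πd), so I = 2πdB/μ₀.
I = 2π × 0.0316 × 2.30×10⁻⁴ / (4π×10⁻⁷) = 36.3 A.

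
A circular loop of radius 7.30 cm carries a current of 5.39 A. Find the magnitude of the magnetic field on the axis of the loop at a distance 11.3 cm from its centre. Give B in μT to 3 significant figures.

On the axis of a circular loop, B = μ₀IR² / [2(R²+z²)^(3/2)].
R² + z² = (0.073)² + (0.113)² = 0.0181 m², and (R²+z²)^(3/2) = 2.43×10⁻³ m³.
B = (4π×10⁻⁷ × 5.39 × 0.005329) / (2 × 2.43×10⁻³) = 7.41×10⁻⁶ T.

B ≈ 7.41 μT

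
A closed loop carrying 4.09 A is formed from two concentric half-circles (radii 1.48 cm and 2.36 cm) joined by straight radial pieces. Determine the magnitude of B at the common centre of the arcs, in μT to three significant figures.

The radial connectors point toward the centre, so dl × r̂ = 0 and they contribute nothing.
Each semicircle gives μ₀I/(4R): inner arc 8.68×10⁻⁵ T, outer arc 5.44×10⁻⁵ T.
The two arcs carry current in opposite angular senses, so their fields oppose: B = |8.68×10⁻⁵ − 5.44×10⁻⁵| = 3.24×10⁻⁵ T.

B ≈ 32.4 μT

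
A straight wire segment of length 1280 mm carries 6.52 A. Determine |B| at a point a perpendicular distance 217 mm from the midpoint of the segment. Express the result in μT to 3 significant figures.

For a finite straight segment, B = (μ₀I/4πd)(sinθ₁ + sinθ₂), where θ₁, θ₂ are the angles from the perpendicular to each end.
The perpendicular from the point meets the wire at its midpoint, so each end is L/2 = 0.64 m away along the wire.
sinθ₁ = 0.64/√(0.64²+0.217²) = 0.9470; sinθ₂ = 0.64/√(0.64²+0.217²) = 0.9470.
B = (4π×10⁻⁷ × 6.52) / (4π × 0.217) × (0.9470 + 0.9470) = 5.69×10⁻⁶ T.

B ≈ 5.69 μT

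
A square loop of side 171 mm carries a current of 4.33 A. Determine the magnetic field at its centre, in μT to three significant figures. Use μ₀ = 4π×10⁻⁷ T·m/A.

B ≈ 28.6 μT

Each side is a finite straight segment at perpendicular distance d = a/(2 tan(π/4)) = 0.0855 m from the centre, with end-angles ±π/4.
One side contributes B₁ = (μ₀I/4πd)·2 sin(π/4) = 7.16×10⁻⁶ T.
All 4 sides add in the same direction: B = 4 × 7.16×10⁻⁶ = 2.86×10⁻⁵ T.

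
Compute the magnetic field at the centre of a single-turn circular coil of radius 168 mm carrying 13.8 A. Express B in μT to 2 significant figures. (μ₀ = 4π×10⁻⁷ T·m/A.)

B ≈ 52 μT

At the centre of a circular loop the Biot–Savart law gives B = μ₀I/(2R).
B = (4π×10⁻⁷ × 13.8) / (2 × 0.168) = 5.16×10⁻⁵ T.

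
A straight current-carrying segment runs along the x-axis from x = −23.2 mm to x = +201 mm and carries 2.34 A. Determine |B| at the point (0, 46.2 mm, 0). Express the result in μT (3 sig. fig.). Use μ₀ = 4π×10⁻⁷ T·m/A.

For a finite straight segment, B = (μ₀I/4πd)(sinθ₁ + sinθ₂), where θ₁, θ₂ are the angles from the perpendicular to each end.
The perpendicular distance is d = 0.0462 m; the end-offsets along the wire are a = 0.0232 m and b = 0.201 m.
sinθ₁ = 0.0232/√(0.0232²+0.0462²) = 0.4488; sinθ₂ = 0.201/√(0.201²+0.0462²) = 0.9746.
B = (4π×10⁻⁷ × 2.34) / (4π × 0.0462) × (0.4488 + 0.9746) = 7.21×10⁻⁶ T.

B ≈ 7.21 μT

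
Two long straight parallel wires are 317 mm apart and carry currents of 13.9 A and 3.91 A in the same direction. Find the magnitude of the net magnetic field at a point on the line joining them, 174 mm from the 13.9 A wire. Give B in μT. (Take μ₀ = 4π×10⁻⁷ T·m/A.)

Each long wire gives B = μ₀I/(2πd). Distances are d₁ = 0.174 m and d₂ = 0.143 m.
B₁ = 1.60×10⁻⁵ T, B₂ = 5.47×10⁻⁶ T.
Between parallel currents the two contributions point in opposite directions, so they subtract. B = |B₁ − B₂| = |1.60×10⁻⁵ − 5.47×10⁻⁶| = 1.05×10⁻⁵ T.

B ≈ 10.5 μT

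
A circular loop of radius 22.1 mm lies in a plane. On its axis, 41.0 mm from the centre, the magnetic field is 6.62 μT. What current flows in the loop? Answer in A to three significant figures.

I ≈ 2.18 A

On the axis of a loop, B = μ₀IR²/[2(R²+z²)^(3/2)], so I = 2B(R²+z²)^(3/2)/(μ₀R²).
R² + z² = 0.0004884 + 0.001681 = 0.002169 m²; raised to 3/2 gives 1.01×10⁻⁴ m³.
I = 2 × 6.62×10⁻⁶ × 1.01×10⁻⁴ / (1.26×10⁻⁶ × 0.0004884) = 2.18 A.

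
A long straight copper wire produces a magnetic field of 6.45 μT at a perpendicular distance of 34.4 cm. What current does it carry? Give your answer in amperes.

For a long straight wire B = μ₀I/(2πd), so I = 2πdB/μ₀.
I = 2π × 0.344 × 6.45×10⁻⁶ / (4π×10⁻⁷) = 11.1 A.

I ≈ 11.1 A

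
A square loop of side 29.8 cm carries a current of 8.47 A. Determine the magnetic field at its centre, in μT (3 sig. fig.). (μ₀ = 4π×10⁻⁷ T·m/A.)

B ≈ 32.2 μT

Each side is a finite straight segment at perpendicular distance d = a/(2 tan(π/4)) = 0.149 m from the centre, with end-angles ±π/4.
One side contributes B₁ = (μ₀I/4πd)·2 sin(π/4) = 8.04×10⁻⁶ T.
All 4 sides add in the same direction: B = 4 × 8.04×10⁻⁶ = 3.22×10⁻⁵ T.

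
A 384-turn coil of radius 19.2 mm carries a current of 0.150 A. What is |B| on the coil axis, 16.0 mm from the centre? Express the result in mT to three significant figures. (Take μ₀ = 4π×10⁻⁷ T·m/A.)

For an N-turn flat coil, B = Nμ₀IR²/[2(R²+z²)^(3/2)] with R = 0.0192 m, z = 0.016 m.
B = 384 × 2.23×10⁻⁶ T = 8.55×10⁻⁴ T.

B ≈ 0.855 mT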